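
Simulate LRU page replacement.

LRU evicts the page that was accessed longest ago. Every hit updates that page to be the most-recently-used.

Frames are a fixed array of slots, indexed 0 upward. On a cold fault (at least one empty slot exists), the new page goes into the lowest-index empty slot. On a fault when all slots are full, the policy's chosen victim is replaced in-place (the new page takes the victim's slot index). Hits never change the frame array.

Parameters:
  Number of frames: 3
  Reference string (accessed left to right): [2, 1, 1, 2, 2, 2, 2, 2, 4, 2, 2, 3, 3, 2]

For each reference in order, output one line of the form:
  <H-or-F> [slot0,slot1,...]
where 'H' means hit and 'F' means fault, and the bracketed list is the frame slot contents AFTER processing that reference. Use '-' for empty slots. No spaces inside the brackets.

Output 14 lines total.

F [2,-,-]
F [2,1,-]
H [2,1,-]
H [2,1,-]
H [2,1,-]
H [2,1,-]
H [2,1,-]
H [2,1,-]
F [2,1,4]
H [2,1,4]
H [2,1,4]
F [2,3,4]
H [2,3,4]
H [2,3,4]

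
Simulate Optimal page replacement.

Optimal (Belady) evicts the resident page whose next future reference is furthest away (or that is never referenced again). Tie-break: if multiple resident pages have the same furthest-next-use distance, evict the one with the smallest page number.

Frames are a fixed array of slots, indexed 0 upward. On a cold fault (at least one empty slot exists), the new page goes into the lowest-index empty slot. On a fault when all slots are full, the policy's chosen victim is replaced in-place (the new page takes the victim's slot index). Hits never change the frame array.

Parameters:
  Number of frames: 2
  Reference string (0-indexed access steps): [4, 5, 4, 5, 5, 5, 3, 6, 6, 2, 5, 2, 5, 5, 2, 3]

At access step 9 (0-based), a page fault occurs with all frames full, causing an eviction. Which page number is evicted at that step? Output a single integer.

Step 0: ref 4 -> FAULT, frames=[4,-]
Step 1: ref 5 -> FAULT, frames=[4,5]
Step 2: ref 4 -> HIT, frames=[4,5]
Step 3: ref 5 -> HIT, frames=[4,5]
Step 4: ref 5 -> HIT, frames=[4,5]
Step 5: ref 5 -> HIT, frames=[4,5]
Step 6: ref 3 -> FAULT, evict 4, frames=[3,5]
Step 7: ref 6 -> FAULT, evict 3, frames=[6,5]
Step 8: ref 6 -> HIT, frames=[6,5]
Step 9: ref 2 -> FAULT, evict 6, frames=[2,5]
At step 9: evicted page 6

Answer: 6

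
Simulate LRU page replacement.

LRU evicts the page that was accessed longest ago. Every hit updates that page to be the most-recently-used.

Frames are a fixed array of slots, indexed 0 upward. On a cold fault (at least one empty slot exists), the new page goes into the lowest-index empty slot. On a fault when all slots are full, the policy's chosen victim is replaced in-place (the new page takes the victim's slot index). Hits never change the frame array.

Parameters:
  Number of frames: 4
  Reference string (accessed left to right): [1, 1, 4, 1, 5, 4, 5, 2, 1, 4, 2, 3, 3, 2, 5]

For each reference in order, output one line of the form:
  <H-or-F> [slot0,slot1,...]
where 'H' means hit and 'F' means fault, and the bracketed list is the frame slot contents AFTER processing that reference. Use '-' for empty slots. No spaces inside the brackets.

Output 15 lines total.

F [1,-,-,-]
H [1,-,-,-]
F [1,4,-,-]
H [1,4,-,-]
F [1,4,5,-]
H [1,4,5,-]
H [1,4,5,-]
F [1,4,5,2]
H [1,4,5,2]
H [1,4,5,2]
H [1,4,5,2]
F [1,4,3,2]
H [1,4,3,2]
H [1,4,3,2]
F [5,4,3,2]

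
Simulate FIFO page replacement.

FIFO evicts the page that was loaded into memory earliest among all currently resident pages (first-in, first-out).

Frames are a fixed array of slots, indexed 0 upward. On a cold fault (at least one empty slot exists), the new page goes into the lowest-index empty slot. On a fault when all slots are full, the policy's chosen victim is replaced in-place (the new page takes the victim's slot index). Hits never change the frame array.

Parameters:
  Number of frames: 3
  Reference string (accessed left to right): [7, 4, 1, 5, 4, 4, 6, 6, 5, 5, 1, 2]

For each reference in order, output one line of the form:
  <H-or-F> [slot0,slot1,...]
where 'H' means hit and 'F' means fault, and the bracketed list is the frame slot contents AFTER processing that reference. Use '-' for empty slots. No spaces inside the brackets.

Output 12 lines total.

F [7,-,-]
F [7,4,-]
F [7,4,1]
F [5,4,1]
H [5,4,1]
H [5,4,1]
F [5,6,1]
H [5,6,1]
H [5,6,1]
H [5,6,1]
H [5,6,1]
F [5,6,2]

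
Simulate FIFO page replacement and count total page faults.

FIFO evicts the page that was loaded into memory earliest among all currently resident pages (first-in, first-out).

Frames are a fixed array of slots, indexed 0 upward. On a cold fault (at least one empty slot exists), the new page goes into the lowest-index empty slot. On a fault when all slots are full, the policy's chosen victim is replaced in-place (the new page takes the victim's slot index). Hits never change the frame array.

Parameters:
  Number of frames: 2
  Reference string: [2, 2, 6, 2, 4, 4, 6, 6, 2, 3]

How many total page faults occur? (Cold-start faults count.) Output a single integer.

Answer: 5

Derivation:
Step 0: ref 2 → FAULT, frames=[2,-]
Step 1: ref 2 → HIT, frames=[2,-]
Step 2: ref 6 → FAULT, frames=[2,6]
Step 3: ref 2 → HIT, frames=[2,6]
Step 4: ref 4 → FAULT (evict 2), frames=[4,6]
Step 5: ref 4 → HIT, frames=[4,6]
Step 6: ref 6 → HIT, frames=[4,6]
Step 7: ref 6 → HIT, frames=[4,6]
Step 8: ref 2 → FAULT (evict 6), frames=[4,2]
Step 9: ref 3 → FAULT (evict 4), frames=[3,2]
Total faults: 5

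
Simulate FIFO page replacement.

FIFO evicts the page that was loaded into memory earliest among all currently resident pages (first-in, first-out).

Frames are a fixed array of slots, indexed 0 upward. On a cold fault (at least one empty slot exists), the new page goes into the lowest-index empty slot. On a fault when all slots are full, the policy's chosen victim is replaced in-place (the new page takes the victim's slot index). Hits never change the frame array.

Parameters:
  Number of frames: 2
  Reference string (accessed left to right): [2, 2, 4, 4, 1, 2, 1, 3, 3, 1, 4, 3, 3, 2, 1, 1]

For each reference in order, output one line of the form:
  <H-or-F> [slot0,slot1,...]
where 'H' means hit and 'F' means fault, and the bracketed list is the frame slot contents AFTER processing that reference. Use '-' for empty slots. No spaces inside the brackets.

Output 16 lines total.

F [2,-]
H [2,-]
F [2,4]
H [2,4]
F [1,4]
F [1,2]
H [1,2]
F [3,2]
H [3,2]
F [3,1]
F [4,1]
F [4,3]
H [4,3]
F [2,3]
F [2,1]
H [2,1]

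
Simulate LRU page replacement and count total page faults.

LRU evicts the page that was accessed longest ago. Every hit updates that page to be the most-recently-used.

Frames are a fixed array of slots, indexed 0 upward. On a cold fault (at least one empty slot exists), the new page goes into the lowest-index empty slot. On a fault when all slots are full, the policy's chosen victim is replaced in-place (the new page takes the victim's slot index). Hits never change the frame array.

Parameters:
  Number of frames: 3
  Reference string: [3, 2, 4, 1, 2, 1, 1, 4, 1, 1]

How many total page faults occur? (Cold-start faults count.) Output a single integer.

Step 0: ref 3 → FAULT, frames=[3,-,-]
Step 1: ref 2 → FAULT, frames=[3,2,-]
Step 2: ref 4 → FAULT, frames=[3,2,4]
Step 3: ref 1 → FAULT (evict 3), frames=[1,2,4]
Step 4: ref 2 → HIT, frames=[1,2,4]
Step 5: ref 1 → HIT, frames=[1,2,4]
Step 6: ref 1 → HIT, frames=[1,2,4]
Step 7: ref 4 → HIT, frames=[1,2,4]
Step 8: ref 1 → HIT, frames=[1,2,4]
Step 9: ref 1 → HIT, frames=[1,2,4]
Total faults: 4

Answer: 4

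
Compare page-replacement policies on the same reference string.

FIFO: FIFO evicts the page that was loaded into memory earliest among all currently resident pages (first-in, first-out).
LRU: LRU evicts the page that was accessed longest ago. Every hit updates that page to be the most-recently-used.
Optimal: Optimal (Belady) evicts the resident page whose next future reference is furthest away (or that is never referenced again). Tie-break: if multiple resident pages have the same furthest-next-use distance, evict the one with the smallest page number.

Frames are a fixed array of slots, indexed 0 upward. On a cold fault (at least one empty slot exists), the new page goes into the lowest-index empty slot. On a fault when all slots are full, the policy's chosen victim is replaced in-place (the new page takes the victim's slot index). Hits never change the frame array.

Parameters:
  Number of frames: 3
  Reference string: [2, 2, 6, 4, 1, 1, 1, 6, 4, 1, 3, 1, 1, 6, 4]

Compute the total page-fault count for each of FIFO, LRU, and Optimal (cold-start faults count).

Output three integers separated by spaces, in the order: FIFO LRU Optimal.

Answer: 7 7 6

Derivation:
--- FIFO ---
  step 0: ref 2 -> FAULT, frames=[2,-,-] (faults so far: 1)
  step 1: ref 2 -> HIT, frames=[2,-,-] (faults so far: 1)
  step 2: ref 6 -> FAULT, frames=[2,6,-] (faults so far: 2)
  step 3: ref 4 -> FAULT, frames=[2,6,4] (faults so far: 3)
  step 4: ref 1 -> FAULT, evict 2, frames=[1,6,4] (faults so far: 4)
  step 5: ref 1 -> HIT, frames=[1,6,4] (faults so far: 4)
  step 6: ref 1 -> HIT, frames=[1,6,4] (faults so far: 4)
  step 7: ref 6 -> HIT, frames=[1,6,4] (faults so far: 4)
  step 8: ref 4 -> HIT, frames=[1,6,4] (faults so far: 4)
  step 9: ref 1 -> HIT, frames=[1,6,4] (faults so far: 4)
  step 10: ref 3 -> FAULT, evict 6, frames=[1,3,4] (faults so far: 5)
  step 11: ref 1 -> HIT, frames=[1,3,4] (faults so far: 5)
  step 12: ref 1 -> HIT, frames=[1,3,4] (faults so far: 5)
  step 13: ref 6 -> FAULT, evict 4, frames=[1,3,6] (faults so far: 6)
  step 14: ref 4 -> FAULT, evict 1, frames=[4,3,6] (faults so far: 7)
  FIFO total faults: 7
--- LRU ---
  step 0: ref 2 -> FAULT, frames=[2,-,-] (faults so far: 1)
  step 1: ref 2 -> HIT, frames=[2,-,-] (faults so far: 1)
  step 2: ref 6 -> FAULT, frames=[2,6,-] (faults so far: 2)
  step 3: ref 4 -> FAULT, frames=[2,6,4] (faults so far: 3)
  step 4: ref 1 -> FAULT, evict 2, frames=[1,6,4] (faults so far: 4)
  step 5: ref 1 -> HIT, frames=[1,6,4] (faults so far: 4)
  step 6: ref 1 -> HIT, frames=[1,6,4] (faults so far: 4)
  step 7: ref 6 -> HIT, frames=[1,6,4] (faults so far: 4)
  step 8: ref 4 -> HIT, frames=[1,6,4] (faults so far: 4)
  step 9: ref 1 -> HIT, frames=[1,6,4] (faults so far: 4)
  step 10: ref 3 -> FAULT, evict 6, frames=[1,3,4] (faults so far: 5)
  step 11: ref 1 -> HIT, frames=[1,3,4] (faults so far: 5)
  step 12: ref 1 -> HIT, frames=[1,3,4] (faults so far: 5)
  step 13: ref 6 -> FAULT, evict 4, frames=[1,3,6] (faults so far: 6)
  step 14: ref 4 -> FAULT, evict 3, frames=[1,4,6] (faults so far: 7)
  LRU total faults: 7
--- Optimal ---
  step 0: ref 2 -> FAULT, frames=[2,-,-] (faults so far: 1)
  step 1: ref 2 -> HIT, frames=[2,-,-] (faults so far: 1)
  step 2: ref 6 -> FAULT, frames=[2,6,-] (faults so far: 2)
  step 3: ref 4 -> FAULT, frames=[2,6,4] (faults so far: 3)
  step 4: ref 1 -> FAULT, evict 2, frames=[1,6,4] (faults so far: 4)
  step 5: ref 1 -> HIT, frames=[1,6,4] (faults so far: 4)
  step 6: ref 1 -> HIT, frames=[1,6,4] (faults so far: 4)
  step 7: ref 6 -> HIT, frames=[1,6,4] (faults so far: 4)
  step 8: ref 4 -> HIT, frames=[1,6,4] (faults so far: 4)
  step 9: ref 1 -> HIT, frames=[1,6,4] (faults so far: 4)
  step 10: ref 3 -> FAULT, evict 4, frames=[1,6,3] (faults so far: 5)
  step 11: ref 1 -> HIT, frames=[1,6,3] (faults so far: 5)
  step 12: ref 1 -> HIT, frames=[1,6,3] (faults so far: 5)
  step 13: ref 6 -> HIT, frames=[1,6,3] (faults so far: 5)
  step 14: ref 4 -> FAULT, evict 1, frames=[4,6,3] (faults so far: 6)
  Optimal total faults: 6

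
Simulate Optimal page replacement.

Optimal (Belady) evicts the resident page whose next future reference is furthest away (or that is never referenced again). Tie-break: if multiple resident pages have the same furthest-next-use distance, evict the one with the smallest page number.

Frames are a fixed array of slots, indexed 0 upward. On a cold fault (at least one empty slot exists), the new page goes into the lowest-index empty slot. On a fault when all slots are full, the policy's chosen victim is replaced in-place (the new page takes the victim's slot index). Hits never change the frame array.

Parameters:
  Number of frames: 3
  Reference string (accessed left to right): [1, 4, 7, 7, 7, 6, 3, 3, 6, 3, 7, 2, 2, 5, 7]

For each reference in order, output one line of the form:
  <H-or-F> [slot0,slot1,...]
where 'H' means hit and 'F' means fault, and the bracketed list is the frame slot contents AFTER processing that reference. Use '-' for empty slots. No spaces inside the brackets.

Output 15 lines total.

F [1,-,-]
F [1,4,-]
F [1,4,7]
H [1,4,7]
H [1,4,7]
F [6,4,7]
F [6,3,7]
H [6,3,7]
H [6,3,7]
H [6,3,7]
H [6,3,7]
F [6,2,7]
H [6,2,7]
F [6,5,7]
H [6,5,7]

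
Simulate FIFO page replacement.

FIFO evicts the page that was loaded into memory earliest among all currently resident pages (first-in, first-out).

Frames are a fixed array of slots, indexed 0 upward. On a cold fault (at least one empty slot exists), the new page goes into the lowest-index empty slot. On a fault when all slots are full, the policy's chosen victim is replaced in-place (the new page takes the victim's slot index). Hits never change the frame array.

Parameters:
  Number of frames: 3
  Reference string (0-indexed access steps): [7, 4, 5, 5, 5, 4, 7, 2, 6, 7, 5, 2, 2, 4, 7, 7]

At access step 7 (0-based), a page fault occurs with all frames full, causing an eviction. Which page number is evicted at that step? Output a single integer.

Step 0: ref 7 -> FAULT, frames=[7,-,-]
Step 1: ref 4 -> FAULT, frames=[7,4,-]
Step 2: ref 5 -> FAULT, frames=[7,4,5]
Step 3: ref 5 -> HIT, frames=[7,4,5]
Step 4: ref 5 -> HIT, frames=[7,4,5]
Step 5: ref 4 -> HIT, frames=[7,4,5]
Step 6: ref 7 -> HIT, frames=[7,4,5]
Step 7: ref 2 -> FAULT, evict 7, frames=[2,4,5]
At step 7: evicted page 7

Answer: 7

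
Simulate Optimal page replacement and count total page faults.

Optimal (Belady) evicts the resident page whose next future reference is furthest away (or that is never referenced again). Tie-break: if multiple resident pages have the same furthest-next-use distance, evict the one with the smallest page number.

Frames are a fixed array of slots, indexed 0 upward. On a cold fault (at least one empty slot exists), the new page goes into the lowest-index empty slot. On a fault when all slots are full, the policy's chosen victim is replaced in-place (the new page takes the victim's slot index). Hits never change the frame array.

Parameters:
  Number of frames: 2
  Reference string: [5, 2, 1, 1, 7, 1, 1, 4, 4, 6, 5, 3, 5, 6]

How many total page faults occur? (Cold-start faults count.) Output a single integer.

Answer: 9

Derivation:
Step 0: ref 5 → FAULT, frames=[5,-]
Step 1: ref 2 → FAULT, frames=[5,2]
Step 2: ref 1 → FAULT (evict 2), frames=[5,1]
Step 3: ref 1 → HIT, frames=[5,1]
Step 4: ref 7 → FAULT (evict 5), frames=[7,1]
Step 5: ref 1 → HIT, frames=[7,1]
Step 6: ref 1 → HIT, frames=[7,1]
Step 7: ref 4 → FAULT (evict 1), frames=[7,4]
Step 8: ref 4 → HIT, frames=[7,4]
Step 9: ref 6 → FAULT (evict 4), frames=[7,6]
Step 10: ref 5 → FAULT (evict 7), frames=[5,6]
Step 11: ref 3 → FAULT (evict 6), frames=[5,3]
Step 12: ref 5 → HIT, frames=[5,3]
Step 13: ref 6 → FAULT (evict 3), frames=[5,6]
Total faults: 9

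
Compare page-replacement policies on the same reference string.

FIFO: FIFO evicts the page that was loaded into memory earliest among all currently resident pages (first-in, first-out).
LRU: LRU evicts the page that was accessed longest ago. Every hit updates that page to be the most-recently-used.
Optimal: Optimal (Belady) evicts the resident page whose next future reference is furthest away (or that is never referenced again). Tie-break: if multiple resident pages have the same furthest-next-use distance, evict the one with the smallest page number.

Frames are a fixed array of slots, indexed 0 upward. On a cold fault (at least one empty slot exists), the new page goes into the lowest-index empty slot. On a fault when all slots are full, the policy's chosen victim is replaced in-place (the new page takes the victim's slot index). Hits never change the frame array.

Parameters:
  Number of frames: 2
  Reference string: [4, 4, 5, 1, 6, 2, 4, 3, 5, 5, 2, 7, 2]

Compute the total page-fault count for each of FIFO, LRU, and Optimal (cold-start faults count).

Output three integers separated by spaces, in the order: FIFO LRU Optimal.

--- FIFO ---
  step 0: ref 4 -> FAULT, frames=[4,-] (faults so far: 1)
  step 1: ref 4 -> HIT, frames=[4,-] (faults so far: 1)
  step 2: ref 5 -> FAULT, frames=[4,5] (faults so far: 2)
  step 3: ref 1 -> FAULT, evict 4, frames=[1,5] (faults so far: 3)
  step 4: ref 6 -> FAULT, evict 5, frames=[1,6] (faults so far: 4)
  step 5: ref 2 -> FAULT, evict 1, frames=[2,6] (faults so far: 5)
  step 6: ref 4 -> FAULT, evict 6, frames=[2,4] (faults so far: 6)
  step 7: ref 3 -> FAULT, evict 2, frames=[3,4] (faults so far: 7)
  step 8: ref 5 -> FAULT, evict 4, frames=[3,5] (faults so far: 8)
  step 9: ref 5 -> HIT, frames=[3,5] (faults so far: 8)
  step 10: ref 2 -> FAULT, evict 3, frames=[2,5] (faults so far: 9)
  step 11: ref 7 -> FAULT, evict 5, frames=[2,7] (faults so far: 10)
  step 12: ref 2 -> HIT, frames=[2,7] (faults so far: 10)
  FIFO total faults: 10
--- LRU ---
  step 0: ref 4 -> FAULT, frames=[4,-] (faults so far: 1)
  step 1: ref 4 -> HIT, frames=[4,-] (faults so far: 1)
  step 2: ref 5 -> FAULT, frames=[4,5] (faults so far: 2)
  step 3: ref 1 -> FAULT, evict 4, frames=[1,5] (faults so far: 3)
  step 4: ref 6 -> FAULT, evict 5, frames=[1,6] (faults so far: 4)
  step 5: ref 2 -> FAULT, evict 1, frames=[2,6] (faults so far: 5)
  step 6: ref 4 -> FAULT, evict 6, frames=[2,4] (faults so far: 6)
  step 7: ref 3 -> FAULT, evict 2, frames=[3,4] (faults so far: 7)
  step 8: ref 5 -> FAULT, evict 4, frames=[3,5] (faults so far: 8)
  step 9: ref 5 -> HIT, frames=[3,5] (faults so far: 8)
  step 10: ref 2 -> FAULT, evict 3, frames=[2,5] (faults so far: 9)
  step 11: ref 7 -> FAULT, evict 5, frames=[2,7] (faults so far: 10)
  step 12: ref 2 -> HIT, frames=[2,7] (faults so far: 10)
  LRU total faults: 10
--- Optimal ---
  step 0: ref 4 -> FAULT, frames=[4,-] (faults so far: 1)
  step 1: ref 4 -> HIT, frames=[4,-] (faults so far: 1)
  step 2: ref 5 -> FAULT, frames=[4,5] (faults so far: 2)
  step 3: ref 1 -> FAULT, evict 5, frames=[4,1] (faults so far: 3)
  step 4: ref 6 -> FAULT, evict 1, frames=[4,6] (faults so far: 4)
  step 5: ref 2 -> FAULT, evict 6, frames=[4,2] (faults so far: 5)
  step 6: ref 4 -> HIT, frames=[4,2] (faults so far: 5)
  step 7: ref 3 -> FAULT, evict 4, frames=[3,2] (faults so far: 6)
  step 8: ref 5 -> FAULT, evict 3, frames=[5,2] (faults so far: 7)
  step 9: ref 5 -> HIT, frames=[5,2] (faults so far: 7)
  step 10: ref 2 -> HIT, frames=[5,2] (faults so far: 7)
  step 11: ref 7 -> FAULT, evict 5, frames=[7,2] (faults so far: 8)
  step 12: ref 2 -> HIT, frames=[7,2] (faults so far: 8)
  Optimal total faults: 8

Answer: 10 10 8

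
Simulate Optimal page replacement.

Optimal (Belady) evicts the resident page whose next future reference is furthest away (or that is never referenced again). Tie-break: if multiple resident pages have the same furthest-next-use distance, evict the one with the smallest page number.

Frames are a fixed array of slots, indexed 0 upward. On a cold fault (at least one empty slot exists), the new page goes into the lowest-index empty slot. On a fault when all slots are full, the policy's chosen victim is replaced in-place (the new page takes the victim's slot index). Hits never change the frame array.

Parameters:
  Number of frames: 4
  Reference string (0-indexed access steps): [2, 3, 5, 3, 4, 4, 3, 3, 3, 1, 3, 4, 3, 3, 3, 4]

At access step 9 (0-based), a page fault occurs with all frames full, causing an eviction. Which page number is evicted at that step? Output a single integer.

Step 0: ref 2 -> FAULT, frames=[2,-,-,-]
Step 1: ref 3 -> FAULT, frames=[2,3,-,-]
Step 2: ref 5 -> FAULT, frames=[2,3,5,-]
Step 3: ref 3 -> HIT, frames=[2,3,5,-]
Step 4: ref 4 -> FAULT, frames=[2,3,5,4]
Step 5: ref 4 -> HIT, frames=[2,3,5,4]
Step 6: ref 3 -> HIT, frames=[2,3,5,4]
Step 7: ref 3 -> HIT, frames=[2,3,5,4]
Step 8: ref 3 -> HIT, frames=[2,3,5,4]
Step 9: ref 1 -> FAULT, evict 2, frames=[1,3,5,4]
At step 9: evicted page 2

Answer: 2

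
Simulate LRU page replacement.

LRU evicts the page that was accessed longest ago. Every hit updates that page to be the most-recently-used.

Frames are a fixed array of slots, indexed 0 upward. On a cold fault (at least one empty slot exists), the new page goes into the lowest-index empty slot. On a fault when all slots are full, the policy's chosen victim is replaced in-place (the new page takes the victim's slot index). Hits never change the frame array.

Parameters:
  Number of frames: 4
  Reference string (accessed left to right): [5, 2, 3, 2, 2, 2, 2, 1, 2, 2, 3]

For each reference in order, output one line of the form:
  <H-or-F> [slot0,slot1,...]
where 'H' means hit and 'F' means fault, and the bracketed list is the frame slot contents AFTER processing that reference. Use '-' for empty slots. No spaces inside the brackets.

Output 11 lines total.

F [5,-,-,-]
F [5,2,-,-]
F [5,2,3,-]
H [5,2,3,-]
H [5,2,3,-]
H [5,2,3,-]
H [5,2,3,-]
F [5,2,3,1]
H [5,2,3,1]
H [5,2,3,1]
H [5,2,3,1]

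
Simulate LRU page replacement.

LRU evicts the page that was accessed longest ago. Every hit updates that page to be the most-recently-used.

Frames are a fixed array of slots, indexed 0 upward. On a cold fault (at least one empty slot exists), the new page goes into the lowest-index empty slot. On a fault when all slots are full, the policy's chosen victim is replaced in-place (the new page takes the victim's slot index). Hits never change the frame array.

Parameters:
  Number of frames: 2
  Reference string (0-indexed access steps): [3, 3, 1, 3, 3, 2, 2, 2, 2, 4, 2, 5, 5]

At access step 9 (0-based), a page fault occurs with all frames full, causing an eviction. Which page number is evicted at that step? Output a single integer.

Step 0: ref 3 -> FAULT, frames=[3,-]
Step 1: ref 3 -> HIT, frames=[3,-]
Step 2: ref 1 -> FAULT, frames=[3,1]
Step 3: ref 3 -> HIT, frames=[3,1]
Step 4: ref 3 -> HIT, frames=[3,1]
Step 5: ref 2 -> FAULT, evict 1, frames=[3,2]
Step 6: ref 2 -> HIT, frames=[3,2]
Step 7: ref 2 -> HIT, frames=[3,2]
Step 8: ref 2 -> HIT, frames=[3,2]
Step 9: ref 4 -> FAULT, evict 3, frames=[4,2]
At step 9: evicted page 3

Answer: 3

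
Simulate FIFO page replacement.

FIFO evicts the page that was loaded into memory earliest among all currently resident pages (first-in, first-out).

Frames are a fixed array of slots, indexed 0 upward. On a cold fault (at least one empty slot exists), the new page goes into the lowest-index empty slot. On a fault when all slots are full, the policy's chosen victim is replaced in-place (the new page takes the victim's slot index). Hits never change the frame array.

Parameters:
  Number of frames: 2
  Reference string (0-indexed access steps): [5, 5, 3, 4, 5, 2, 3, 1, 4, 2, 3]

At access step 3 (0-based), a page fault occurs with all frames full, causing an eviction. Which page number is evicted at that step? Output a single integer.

Answer: 5

Derivation:
Step 0: ref 5 -> FAULT, frames=[5,-]
Step 1: ref 5 -> HIT, frames=[5,-]
Step 2: ref 3 -> FAULT, frames=[5,3]
Step 3: ref 4 -> FAULT, evict 5, frames=[4,3]
At step 3: evicted page 5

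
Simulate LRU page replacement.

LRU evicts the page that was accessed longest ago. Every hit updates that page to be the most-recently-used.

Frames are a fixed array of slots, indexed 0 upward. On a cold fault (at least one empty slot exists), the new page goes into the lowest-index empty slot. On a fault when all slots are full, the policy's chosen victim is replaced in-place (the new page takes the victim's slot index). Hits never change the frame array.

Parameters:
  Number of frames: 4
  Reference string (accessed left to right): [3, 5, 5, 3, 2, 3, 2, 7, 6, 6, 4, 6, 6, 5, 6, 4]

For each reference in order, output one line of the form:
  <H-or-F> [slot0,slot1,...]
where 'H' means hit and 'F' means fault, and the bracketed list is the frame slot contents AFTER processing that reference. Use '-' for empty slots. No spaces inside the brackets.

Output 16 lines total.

F [3,-,-,-]
F [3,5,-,-]
H [3,5,-,-]
H [3,5,-,-]
F [3,5,2,-]
H [3,5,2,-]
H [3,5,2,-]
F [3,5,2,7]
F [3,6,2,7]
H [3,6,2,7]
F [4,6,2,7]
H [4,6,2,7]
H [4,6,2,7]
F [4,6,5,7]
H [4,6,5,7]
H [4,6,5,7]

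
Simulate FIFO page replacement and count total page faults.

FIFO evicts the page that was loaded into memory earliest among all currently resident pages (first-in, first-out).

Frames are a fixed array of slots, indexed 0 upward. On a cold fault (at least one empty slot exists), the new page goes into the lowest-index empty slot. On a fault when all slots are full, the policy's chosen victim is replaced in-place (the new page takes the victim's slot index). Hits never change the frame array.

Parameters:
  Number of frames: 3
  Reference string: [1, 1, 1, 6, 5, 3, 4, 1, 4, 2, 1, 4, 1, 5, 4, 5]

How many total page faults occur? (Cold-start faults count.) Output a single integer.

Step 0: ref 1 → FAULT, frames=[1,-,-]
Step 1: ref 1 → HIT, frames=[1,-,-]
Step 2: ref 1 → HIT, frames=[1,-,-]
Step 3: ref 6 → FAULT, frames=[1,6,-]
Step 4: ref 5 → FAULT, frames=[1,6,5]
Step 5: ref 3 → FAULT (evict 1), frames=[3,6,5]
Step 6: ref 4 → FAULT (evict 6), frames=[3,4,5]
Step 7: ref 1 → FAULT (evict 5), frames=[3,4,1]
Step 8: ref 4 → HIT, frames=[3,4,1]
Step 9: ref 2 → FAULT (evict 3), frames=[2,4,1]
Step 10: ref 1 → HIT, frames=[2,4,1]
Step 11: ref 4 → HIT, frames=[2,4,1]
Step 12: ref 1 → HIT, frames=[2,4,1]
Step 13: ref 5 → FAULT (evict 4), frames=[2,5,1]
Step 14: ref 4 → FAULT (evict 1), frames=[2,5,4]
Step 15: ref 5 → HIT, frames=[2,5,4]
Total faults: 9

Answer: 9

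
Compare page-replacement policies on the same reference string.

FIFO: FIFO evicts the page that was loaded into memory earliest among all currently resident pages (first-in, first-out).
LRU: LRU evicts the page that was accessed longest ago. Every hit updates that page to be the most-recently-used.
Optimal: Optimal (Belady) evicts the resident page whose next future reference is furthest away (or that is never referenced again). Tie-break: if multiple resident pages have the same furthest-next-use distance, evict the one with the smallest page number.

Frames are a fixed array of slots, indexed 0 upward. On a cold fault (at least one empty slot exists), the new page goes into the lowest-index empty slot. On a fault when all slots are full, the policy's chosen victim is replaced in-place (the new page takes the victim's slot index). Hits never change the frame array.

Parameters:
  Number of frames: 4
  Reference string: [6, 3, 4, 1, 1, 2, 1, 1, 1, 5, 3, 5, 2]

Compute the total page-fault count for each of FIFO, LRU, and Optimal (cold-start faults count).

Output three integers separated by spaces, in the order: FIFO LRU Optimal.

--- FIFO ---
  step 0: ref 6 -> FAULT, frames=[6,-,-,-] (faults so far: 1)
  step 1: ref 3 -> FAULT, frames=[6,3,-,-] (faults so far: 2)
  step 2: ref 4 -> FAULT, frames=[6,3,4,-] (faults so far: 3)
  step 3: ref 1 -> FAULT, frames=[6,3,4,1] (faults so far: 4)
  step 4: ref 1 -> HIT, frames=[6,3,4,1] (faults so far: 4)
  step 5: ref 2 -> FAULT, evict 6, frames=[2,3,4,1] (faults so far: 5)
  step 6: ref 1 -> HIT, frames=[2,3,4,1] (faults so far: 5)
  step 7: ref 1 -> HIT, frames=[2,3,4,1] (faults so far: 5)
  step 8: ref 1 -> HIT, frames=[2,3,4,1] (faults so far: 5)
  step 9: ref 5 -> FAULT, evict 3, frames=[2,5,4,1] (faults so far: 6)
  step 10: ref 3 -> FAULT, evict 4, frames=[2,5,3,1] (faults so far: 7)
  step 11: ref 5 -> HIT, frames=[2,5,3,1] (faults so far: 7)
  step 12: ref 2 -> HIT, frames=[2,5,3,1] (faults so far: 7)
  FIFO total faults: 7
--- LRU ---
  step 0: ref 6 -> FAULT, frames=[6,-,-,-] (faults so far: 1)
  step 1: ref 3 -> FAULT, frames=[6,3,-,-] (faults so far: 2)
  step 2: ref 4 -> FAULT, frames=[6,3,4,-] (faults so far: 3)
  step 3: ref 1 -> FAULT, frames=[6,3,4,1] (faults so far: 4)
  step 4: ref 1 -> HIT, frames=[6,3,4,1] (faults so far: 4)
  step 5: ref 2 -> FAULT, evict 6, frames=[2,3,4,1] (faults so far: 5)
  step 6: ref 1 -> HIT, frames=[2,3,4,1] (faults so far: 5)
  step 7: ref 1 -> HIT, frames=[2,3,4,1] (faults so far: 5)
  step 8: ref 1 -> HIT, frames=[2,3,4,1] (faults so far: 5)
  step 9: ref 5 -> FAULT, evict 3, frames=[2,5,4,1] (faults so far: 6)
  step 10: ref 3 -> FAULT, evict 4, frames=[2,5,3,1] (faults so far: 7)
  step 11: ref 5 -> HIT, frames=[2,5,3,1] (faults so far: 7)
  step 12: ref 2 -> HIT, frames=[2,5,3,1] (faults so far: 7)
  LRU total faults: 7
--- Optimal ---
  step 0: ref 6 -> FAULT, frames=[6,-,-,-] (faults so far: 1)
  step 1: ref 3 -> FAULT, frames=[6,3,-,-] (faults so far: 2)
  step 2: ref 4 -> FAULT, frames=[6,3,4,-] (faults so far: 3)
  step 3: ref 1 -> FAULT, frames=[6,3,4,1] (faults so far: 4)
  step 4: ref 1 -> HIT, frames=[6,3,4,1] (faults so far: 4)
  step 5: ref 2 -> FAULT, evict 4, frames=[6,3,2,1] (faults so far: 5)
  step 6: ref 1 -> HIT, frames=[6,3,2,1] (faults so far: 5)
  step 7: ref 1 -> HIT, frames=[6,3,2,1] (faults so far: 5)
  step 8: ref 1 -> HIT, frames=[6,3,2,1] (faults so far: 5)
  step 9: ref 5 -> FAULT, evict 1, frames=[6,3,2,5] (faults so far: 6)
  step 10: ref 3 -> HIT, frames=[6,3,2,5] (faults so far: 6)
  step 11: ref 5 -> HIT, frames=[6,3,2,5] (faults so far: 6)
  step 12: ref 2 -> HIT, frames=[6,3,2,5] (faults so far: 6)
  Optimal total faults: 6

Answer: 7 7 6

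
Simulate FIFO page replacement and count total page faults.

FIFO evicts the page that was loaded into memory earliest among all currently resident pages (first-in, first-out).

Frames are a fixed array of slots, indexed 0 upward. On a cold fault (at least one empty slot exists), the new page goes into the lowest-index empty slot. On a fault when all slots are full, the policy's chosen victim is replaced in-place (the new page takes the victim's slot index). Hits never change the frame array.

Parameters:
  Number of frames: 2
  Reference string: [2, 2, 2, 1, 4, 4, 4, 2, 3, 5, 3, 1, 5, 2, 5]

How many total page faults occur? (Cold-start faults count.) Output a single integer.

Answer: 9

Derivation:
Step 0: ref 2 → FAULT, frames=[2,-]
Step 1: ref 2 → HIT, frames=[2,-]
Step 2: ref 2 → HIT, frames=[2,-]
Step 3: ref 1 → FAULT, frames=[2,1]
Step 4: ref 4 → FAULT (evict 2), frames=[4,1]
Step 5: ref 4 → HIT, frames=[4,1]
Step 6: ref 4 → HIT, frames=[4,1]
Step 7: ref 2 → FAULT (evict 1), frames=[4,2]
Step 8: ref 3 → FAULT (evict 4), frames=[3,2]
Step 9: ref 5 → FAULT (evict 2), frames=[3,5]
Step 10: ref 3 → HIT, frames=[3,5]
Step 11: ref 1 → FAULT (evict 3), frames=[1,5]
Step 12: ref 5 → HIT, frames=[1,5]
Step 13: ref 2 → FAULT (evict 5), frames=[1,2]
Step 14: ref 5 → FAULT (evict 1), frames=[5,2]
Total faults: 9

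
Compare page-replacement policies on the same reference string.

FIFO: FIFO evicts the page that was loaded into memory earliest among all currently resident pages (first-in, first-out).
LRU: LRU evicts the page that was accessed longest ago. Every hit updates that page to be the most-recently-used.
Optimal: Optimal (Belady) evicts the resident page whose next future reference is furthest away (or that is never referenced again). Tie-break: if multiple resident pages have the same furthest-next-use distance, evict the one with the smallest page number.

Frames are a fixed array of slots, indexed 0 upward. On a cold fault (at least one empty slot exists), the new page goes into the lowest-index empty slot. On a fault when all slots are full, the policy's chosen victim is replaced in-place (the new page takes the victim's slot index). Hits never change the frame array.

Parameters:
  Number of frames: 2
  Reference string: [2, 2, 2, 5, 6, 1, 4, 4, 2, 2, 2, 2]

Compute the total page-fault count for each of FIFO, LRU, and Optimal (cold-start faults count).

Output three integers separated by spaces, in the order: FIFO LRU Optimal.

--- FIFO ---
  step 0: ref 2 -> FAULT, frames=[2,-] (faults so far: 1)
  step 1: ref 2 -> HIT, frames=[2,-] (faults so far: 1)
  step 2: ref 2 -> HIT, frames=[2,-] (faults so far: 1)
  step 3: ref 5 -> FAULT, frames=[2,5] (faults so far: 2)
  step 4: ref 6 -> FAULT, evict 2, frames=[6,5] (faults so far: 3)
  step 5: ref 1 -> FAULT, evict 5, frames=[6,1] (faults so far: 4)
  step 6: ref 4 -> FAULT, evict 6, frames=[4,1] (faults so far: 5)
  step 7: ref 4 -> HIT, frames=[4,1] (faults so far: 5)
  step 8: ref 2 -> FAULT, evict 1, frames=[4,2] (faults so far: 6)
  step 9: ref 2 -> HIT, frames=[4,2] (faults so far: 6)
  step 10: ref 2 -> HIT, frames=[4,2] (faults so far: 6)
  step 11: ref 2 -> HIT, frames=[4,2] (faults so far: 6)
  FIFO total faults: 6
--- LRU ---
  step 0: ref 2 -> FAULT, frames=[2,-] (faults so far: 1)
  step 1: ref 2 -> HIT, frames=[2,-] (faults so far: 1)
  step 2: ref 2 -> HIT, frames=[2,-] (faults so far: 1)
  step 3: ref 5 -> FAULT, frames=[2,5] (faults so far: 2)
  step 4: ref 6 -> FAULT, evict 2, frames=[6,5] (faults so far: 3)
  step 5: ref 1 -> FAULT, evict 5, frames=[6,1] (faults so far: 4)
  step 6: ref 4 -> FAULT, evict 6, frames=[4,1] (faults so far: 5)
  step 7: ref 4 -> HIT, frames=[4,1] (faults so far: 5)
  step 8: ref 2 -> FAULT, evict 1, frames=[4,2] (faults so far: 6)
  step 9: ref 2 -> HIT, frames=[4,2] (faults so far: 6)
  step 10: ref 2 -> HIT, frames=[4,2] (faults so far: 6)
  step 11: ref 2 -> HIT, frames=[4,2] (faults so far: 6)
  LRU total faults: 6
--- Optimal ---
  step 0: ref 2 -> FAULT, frames=[2,-] (faults so far: 1)
  step 1: ref 2 -> HIT, frames=[2,-] (faults so far: 1)
  step 2: ref 2 -> HIT, frames=[2,-] (faults so far: 1)
  step 3: ref 5 -> FAULT, frames=[2,5] (faults so far: 2)
  step 4: ref 6 -> FAULT, evict 5, frames=[2,6] (faults so far: 3)
  step 5: ref 1 -> FAULT, evict 6, frames=[2,1] (faults so far: 4)
  step 6: ref 4 -> FAULT, evict 1, frames=[2,4] (faults so far: 5)
  step 7: ref 4 -> HIT, frames=[2,4] (faults so far: 5)
  step 8: ref 2 -> HIT, frames=[2,4] (faults so far: 5)
  step 9: ref 2 -> HIT, frames=[2,4] (faults so far: 5)
  step 10: ref 2 -> HIT, frames=[2,4] (faults so far: 5)
  step 11: ref 2 -> HIT, frames=[2,4] (faults so far: 5)
  Optimal total faults: 5

Answer: 6 6 5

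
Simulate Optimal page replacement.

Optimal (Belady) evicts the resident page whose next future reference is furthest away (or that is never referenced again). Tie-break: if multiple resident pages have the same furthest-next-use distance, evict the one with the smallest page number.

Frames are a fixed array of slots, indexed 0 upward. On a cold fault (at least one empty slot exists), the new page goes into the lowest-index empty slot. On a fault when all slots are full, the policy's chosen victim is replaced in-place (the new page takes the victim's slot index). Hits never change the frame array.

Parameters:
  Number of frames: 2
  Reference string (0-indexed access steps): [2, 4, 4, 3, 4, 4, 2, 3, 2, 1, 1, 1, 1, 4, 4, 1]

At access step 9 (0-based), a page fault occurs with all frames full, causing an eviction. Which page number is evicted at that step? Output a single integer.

Step 0: ref 2 -> FAULT, frames=[2,-]
Step 1: ref 4 -> FAULT, frames=[2,4]
Step 2: ref 4 -> HIT, frames=[2,4]
Step 3: ref 3 -> FAULT, evict 2, frames=[3,4]
Step 4: ref 4 -> HIT, frames=[3,4]
Step 5: ref 4 -> HIT, frames=[3,4]
Step 6: ref 2 -> FAULT, evict 4, frames=[3,2]
Step 7: ref 3 -> HIT, frames=[3,2]
Step 8: ref 2 -> HIT, frames=[3,2]
Step 9: ref 1 -> FAULT, evict 2, frames=[3,1]
At step 9: evicted page 2

Answer: 2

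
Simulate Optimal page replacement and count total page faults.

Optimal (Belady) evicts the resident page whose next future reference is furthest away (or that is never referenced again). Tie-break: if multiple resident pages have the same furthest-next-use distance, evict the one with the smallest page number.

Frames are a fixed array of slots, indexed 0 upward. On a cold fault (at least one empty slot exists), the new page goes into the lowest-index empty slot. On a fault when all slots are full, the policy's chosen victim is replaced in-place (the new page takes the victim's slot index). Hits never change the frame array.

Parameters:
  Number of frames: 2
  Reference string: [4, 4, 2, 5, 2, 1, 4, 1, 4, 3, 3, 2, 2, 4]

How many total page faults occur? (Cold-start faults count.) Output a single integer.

Answer: 7

Derivation:
Step 0: ref 4 → FAULT, frames=[4,-]
Step 1: ref 4 → HIT, frames=[4,-]
Step 2: ref 2 → FAULT, frames=[4,2]
Step 3: ref 5 → FAULT (evict 4), frames=[5,2]
Step 4: ref 2 → HIT, frames=[5,2]
Step 5: ref 1 → FAULT (evict 5), frames=[1,2]
Step 6: ref 4 → FAULT (evict 2), frames=[1,4]
Step 7: ref 1 → HIT, frames=[1,4]
Step 8: ref 4 → HIT, frames=[1,4]
Step 9: ref 3 → FAULT (evict 1), frames=[3,4]
Step 10: ref 3 → HIT, frames=[3,4]
Step 11: ref 2 → FAULT (evict 3), frames=[2,4]
Step 12: ref 2 → HIT, frames=[2,4]
Step 13: ref 4 → HIT, frames=[2,4]
Total faults: 7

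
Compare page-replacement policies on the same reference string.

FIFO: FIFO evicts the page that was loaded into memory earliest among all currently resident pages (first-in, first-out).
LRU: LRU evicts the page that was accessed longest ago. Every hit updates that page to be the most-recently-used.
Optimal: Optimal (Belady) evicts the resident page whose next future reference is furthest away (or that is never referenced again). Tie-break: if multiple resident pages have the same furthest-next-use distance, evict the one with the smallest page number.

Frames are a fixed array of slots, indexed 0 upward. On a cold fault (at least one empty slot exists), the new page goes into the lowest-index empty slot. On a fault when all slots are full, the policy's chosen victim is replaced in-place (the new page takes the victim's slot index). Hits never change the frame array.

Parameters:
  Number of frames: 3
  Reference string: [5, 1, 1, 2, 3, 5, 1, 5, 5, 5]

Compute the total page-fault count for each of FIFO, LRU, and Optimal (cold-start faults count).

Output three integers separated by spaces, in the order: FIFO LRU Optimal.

Answer: 6 6 4

Derivation:
--- FIFO ---
  step 0: ref 5 -> FAULT, frames=[5,-,-] (faults so far: 1)
  step 1: ref 1 -> FAULT, frames=[5,1,-] (faults so far: 2)
  step 2: ref 1 -> HIT, frames=[5,1,-] (faults so far: 2)
  step 3: ref 2 -> FAULT, frames=[5,1,2] (faults so far: 3)
  step 4: ref 3 -> FAULT, evict 5, frames=[3,1,2] (faults so far: 4)
  step 5: ref 5 -> FAULT, evict 1, frames=[3,5,2] (faults so far: 5)
  step 6: ref 1 -> FAULT, evict 2, frames=[3,5,1] (faults so far: 6)
  step 7: ref 5 -> HIT, frames=[3,5,1] (faults so far: 6)
  step 8: ref 5 -> HIT, frames=[3,5,1] (faults so far: 6)
  step 9: ref 5 -> HIT, frames=[3,5,1] (faults so far: 6)
  FIFO total faults: 6
--- LRU ---
  step 0: ref 5 -> FAULT, frames=[5,-,-] (faults so far: 1)
  step 1: ref 1 -> FAULT, frames=[5,1,-] (faults so far: 2)
  step 2: ref 1 -> HIT, frames=[5,1,-] (faults so far: 2)
  step 3: ref 2 -> FAULT, frames=[5,1,2] (faults so far: 3)
  step 4: ref 3 -> FAULT, evict 5, frames=[3,1,2] (faults so far: 4)
  step 5: ref 5 -> FAULT, evict 1, frames=[3,5,2] (faults so far: 5)
  step 6: ref 1 -> FAULT, evict 2, frames=[3,5,1] (faults so far: 6)
  step 7: ref 5 -> HIT, frames=[3,5,1] (faults so far: 6)
  step 8: ref 5 -> HIT, frames=[3,5,1] (faults so far: 6)
  step 9: ref 5 -> HIT, frames=[3,5,1] (faults so far: 6)
  LRU total faults: 6
--- Optimal ---
  step 0: ref 5 -> FAULT, frames=[5,-,-] (faults so far: 1)
  step 1: ref 1 -> FAULT, frames=[5,1,-] (faults so far: 2)
  step 2: ref 1 -> HIT, frames=[5,1,-] (faults so far: 2)
  step 3: ref 2 -> FAULT, frames=[5,1,2] (faults so far: 3)
  step 4: ref 3 -> FAULT, evict 2, frames=[5,1,3] (faults so far: 4)
  step 5: ref 5 -> HIT, frames=[5,1,3] (faults so far: 4)
  step 6: ref 1 -> HIT, frames=[5,1,3] (faults so far: 4)
  step 7: ref 5 -> HIT, frames=[5,1,3] (faults so far: 4)
  step 8: ref 5 -> HIT, frames=[5,1,3] (faults so far: 4)
  step 9: ref 5 -> HIT, frames=[5,1,3] (faults so far: 4)
  Optimal total faults: 4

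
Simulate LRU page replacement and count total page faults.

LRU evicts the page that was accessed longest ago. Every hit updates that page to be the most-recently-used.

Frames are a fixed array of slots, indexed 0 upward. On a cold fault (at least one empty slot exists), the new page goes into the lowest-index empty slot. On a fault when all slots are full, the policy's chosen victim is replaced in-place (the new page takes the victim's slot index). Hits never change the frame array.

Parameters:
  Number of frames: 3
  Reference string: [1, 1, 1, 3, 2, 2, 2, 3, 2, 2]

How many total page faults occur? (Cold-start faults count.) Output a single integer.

Step 0: ref 1 → FAULT, frames=[1,-,-]
Step 1: ref 1 → HIT, frames=[1,-,-]
Step 2: ref 1 → HIT, frames=[1,-,-]
Step 3: ref 3 → FAULT, frames=[1,3,-]
Step 4: ref 2 → FAULT, frames=[1,3,2]
Step 5: ref 2 → HIT, frames=[1,3,2]
Step 6: ref 2 → HIT, frames=[1,3,2]
Step 7: ref 3 → HIT, frames=[1,3,2]
Step 8: ref 2 → HIT, frames=[1,3,2]
Step 9: ref 2 → HIT, frames=[1,3,2]
Total faults: 3

Answer: 3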